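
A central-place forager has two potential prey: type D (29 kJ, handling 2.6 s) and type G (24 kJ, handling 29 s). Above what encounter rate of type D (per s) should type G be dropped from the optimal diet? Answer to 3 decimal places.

The zero-one rule: include type G iff E₂/h₂ > λE₁/(1+λh₁). Equality gives the switch point.
λE₁h₂ = E₂ + λE₂h₁ ⇒ λ = E₂/(E₁h₂ − E₂h₁) = 24/(841 − 62.4) = 0.03082 per s.

0.031 per s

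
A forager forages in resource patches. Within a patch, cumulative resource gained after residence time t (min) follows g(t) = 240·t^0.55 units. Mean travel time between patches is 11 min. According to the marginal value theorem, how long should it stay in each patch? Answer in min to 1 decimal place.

13.4 min

Maximise g(t)/(T+t): set derivative to zero → g'(t)(T+t) = g(t).
g'(t) = 0.55·240·t^-0.45. Setting 0.55·240·t^-0.45 = 240·t^0.55/(11+t) gives 0.55(11+t) = t, so 0.45·t = 0.55×11.
t* = 0.55×11/0.45 = 13.44 min.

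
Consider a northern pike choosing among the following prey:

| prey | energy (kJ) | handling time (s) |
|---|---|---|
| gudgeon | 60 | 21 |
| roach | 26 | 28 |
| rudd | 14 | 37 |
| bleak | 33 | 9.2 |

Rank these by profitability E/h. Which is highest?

bleak

In descending order of E/h:
bleak: 33/9.2 = 3.59 kJ/s
gudgeon: 60/21 = 2.86 kJ/s
roach: 26/28 = 0.929 kJ/s
rudd: 14/37 = 0.378 kJ/s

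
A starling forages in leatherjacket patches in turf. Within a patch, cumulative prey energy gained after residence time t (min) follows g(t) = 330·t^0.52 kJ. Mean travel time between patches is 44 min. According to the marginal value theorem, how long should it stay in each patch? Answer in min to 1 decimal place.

Maximise g(t)/(T+t): set derivative to zero → g'(t)(T+t) = g(t).
g'(t) = 0.52·330·t^-0.48. Setting 0.52·330·t^-0.48 = 330·t^0.52/(44+t) gives 0.52(44+t) = t, so 0.48·t = 0.52×44.
t* = 0.52×44/0.48 = 47.67 min.

47.7 min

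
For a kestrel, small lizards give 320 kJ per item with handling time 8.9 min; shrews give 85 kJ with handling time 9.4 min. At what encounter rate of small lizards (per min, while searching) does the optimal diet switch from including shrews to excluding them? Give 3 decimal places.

Drop shrews once their profitability E₂/h₂ falls below the rate achievable on small lizards alone: E₂/h₂ = λE₁/(1 + λh₁).
Solve for λ: λE₁h₂ = E₂(1 + λh₁) → λ(E₁h₂ − E₂h₁) = E₂ → λ = E₂/(E₁h₂ − E₂h₁).
λ = 85/(320×9.4 − 85×8.9) = 85/2252 = 0.03775 per min.

0.038 per min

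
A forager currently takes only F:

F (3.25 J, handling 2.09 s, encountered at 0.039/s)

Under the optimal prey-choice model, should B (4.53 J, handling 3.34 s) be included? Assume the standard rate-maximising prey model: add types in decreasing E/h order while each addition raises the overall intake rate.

Current rate: (0.039×3.25)/(1 + 0.039×2.09) = 0.1172 J/s.
B: E/h = 4.53/3.34 = 1.356 J/s.
Since 1.356 > R, including B increases the long-run rate.

Yes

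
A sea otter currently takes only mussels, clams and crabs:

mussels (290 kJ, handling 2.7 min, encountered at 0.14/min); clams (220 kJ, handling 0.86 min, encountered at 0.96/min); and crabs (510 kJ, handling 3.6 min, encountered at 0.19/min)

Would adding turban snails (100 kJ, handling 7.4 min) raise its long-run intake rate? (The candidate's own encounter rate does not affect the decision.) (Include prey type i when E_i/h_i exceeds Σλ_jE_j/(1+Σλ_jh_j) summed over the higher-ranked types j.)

On mussels, clams and crabs alone, R = ΣλE/(1+Σλh) = 348.7/2.888 = 120.8 kJ/min.
turban snails: E/h = 100/7.4 = 13.51 kJ/min.
Since 13.51 < R, time spent handling turban snails is better spent searching.

No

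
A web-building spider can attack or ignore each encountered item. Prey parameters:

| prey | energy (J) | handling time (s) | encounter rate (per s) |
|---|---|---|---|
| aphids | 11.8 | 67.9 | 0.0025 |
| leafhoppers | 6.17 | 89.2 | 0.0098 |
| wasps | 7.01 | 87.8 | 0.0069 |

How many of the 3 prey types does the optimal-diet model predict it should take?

3

Rank by E/h (J/s): aphids 0.174, wasps 0.0798, leafhoppers 0.0692. Include each in turn until the next type's E/h falls below the running intake rate.
Rate on top 1: 0.02522. wasps: 0.0798 > 0.02522 → include.
Rate on top 2: 0.04386. leafhoppers: 0.0692 > 0.04386 → include.
Optimal diet: aphids, wasps, leafhoppers — 3 of 3 types.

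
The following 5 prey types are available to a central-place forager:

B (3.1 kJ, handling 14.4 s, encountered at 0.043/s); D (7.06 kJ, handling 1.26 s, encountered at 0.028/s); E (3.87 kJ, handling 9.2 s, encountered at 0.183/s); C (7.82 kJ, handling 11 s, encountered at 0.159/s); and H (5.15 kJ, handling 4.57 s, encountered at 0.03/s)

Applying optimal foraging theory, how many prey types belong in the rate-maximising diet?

Rank by E/h (kJ/s): D 5.6, H 1.13, C 0.711, E 0.421, B 0.215. Include each in turn until the next type's E/h falls below the running intake rate.
Rate on top 1: 0.1909. H: 1.13 > 0.1909 → include.
Rate on top 2: 0.3004. C: 0.711 > 0.3004 → include.
Rate on top 3: 0.5462. E: 0.421 < 0.5462 → exclude; stop.
Optimal diet: D, H, C — 3 of 5 types.

3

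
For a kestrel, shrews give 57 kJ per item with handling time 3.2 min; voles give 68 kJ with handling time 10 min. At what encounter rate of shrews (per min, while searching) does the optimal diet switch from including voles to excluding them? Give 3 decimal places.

The zero-one rule: include voles iff E₂/h₂ > λE₁/(1+λh₁). Equality gives the switch point.
λE₁h₂ = E₂ + λE₂h₁ ⇒ λ = E₂/(E₁h₂ − E₂h₁) = 68/(570 − 217.6) = 0.193 per min.

0.193 per min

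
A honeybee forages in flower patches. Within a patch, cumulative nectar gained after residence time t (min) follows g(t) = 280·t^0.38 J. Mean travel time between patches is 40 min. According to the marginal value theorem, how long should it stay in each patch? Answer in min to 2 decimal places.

By the marginal value theorem, leave when the instantaneous gain rate g'(t) equals the habitat-wide average g(t)/(T + t).
g'(t) = 0.38·280·t^-0.62. Setting 0.38·280·t^-0.62 = 280·t^0.38/(40+t) gives 0.38(40+t) = t, so 0.62·t = 0.38×40.
t* = 0.38×40/0.62 = 24.52 min.

24.52 min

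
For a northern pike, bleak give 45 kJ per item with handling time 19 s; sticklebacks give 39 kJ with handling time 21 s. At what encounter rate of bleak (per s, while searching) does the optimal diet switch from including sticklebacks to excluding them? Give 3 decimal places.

0.191 per s

Drop sticklebacks once their profitability E₂/h₂ falls below the rate achievable on bleak alone: E₂/h₂ = λE₁/(1 + λh₁).
Solve for λ: λE₁h₂ = E₂(1 + λh₁) → λ(E₁h₂ − E₂h₁) = E₂ → λ = E₂/(E₁h₂ − E₂h₁).
λ = 39/(45×21 − 39×19) = 39/204 = 0.1912 per s.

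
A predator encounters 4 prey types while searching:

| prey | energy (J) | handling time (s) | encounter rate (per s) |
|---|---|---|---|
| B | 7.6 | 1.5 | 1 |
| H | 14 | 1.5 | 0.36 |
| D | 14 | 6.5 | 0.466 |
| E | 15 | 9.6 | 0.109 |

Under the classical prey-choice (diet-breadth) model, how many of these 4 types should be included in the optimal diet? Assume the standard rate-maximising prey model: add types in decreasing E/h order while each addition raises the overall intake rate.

2

Rank by E/h (J/s): H 9.33, B 5.07, D 2.15, E 1.56. Include each in turn until the next type's E/h falls below the running intake rate.
Rate on top 1: 3.273. B: 5.07 > 3.273 → include.
Rate on top 2: 4.158. D: 2.15 < 4.158 → exclude; stop.
Optimal diet: H, B — 2 of 4 types.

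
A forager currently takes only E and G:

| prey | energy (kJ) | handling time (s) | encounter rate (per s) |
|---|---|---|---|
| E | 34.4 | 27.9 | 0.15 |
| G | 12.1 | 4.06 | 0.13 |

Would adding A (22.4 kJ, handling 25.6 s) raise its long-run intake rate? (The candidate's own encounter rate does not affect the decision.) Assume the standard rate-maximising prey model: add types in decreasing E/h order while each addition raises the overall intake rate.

No

Intake rate on the current diet: R = (0.15×34.4 + 0.13×12.1) / (1 + 0.15×27.9 + 0.13×4.06) = 6.733/5.713 = 1.179 kJ/s.
A: E/h = 22.4/25.6 = 0.875 kJ/s.
0.875 < 1.179, so adding A would lower the average — exclude it.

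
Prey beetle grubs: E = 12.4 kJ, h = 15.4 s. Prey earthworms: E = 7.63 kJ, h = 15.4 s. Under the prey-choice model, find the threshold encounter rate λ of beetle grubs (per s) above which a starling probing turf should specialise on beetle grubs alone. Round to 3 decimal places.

0.104 per s

The zero-one rule: include earthworms iff E₂/h₂ > λE₁/(1+λh₁). Equality gives the switch point.
λE₁h₂ = E₂ + λE₂h₁ ⇒ λ = E₂/(E₁h₂ − E₂h₁) = 7.63/(191 − 117.5) = 0.1039 per s.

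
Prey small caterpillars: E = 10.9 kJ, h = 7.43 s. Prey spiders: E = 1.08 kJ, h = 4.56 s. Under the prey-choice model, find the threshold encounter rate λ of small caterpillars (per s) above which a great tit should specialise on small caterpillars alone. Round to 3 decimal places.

0.026 per s

At the threshold, the rate on small caterpillars alone equals the profitability of spiders: λ·10.9/(1 + λ·7.43) = 1.08/4.56 = 0.2368.
Rearranging, λ(10.9 − 0.2368×7.43) = 0.2368, so λ = 0.2368/9.14 = 0.02591 per s.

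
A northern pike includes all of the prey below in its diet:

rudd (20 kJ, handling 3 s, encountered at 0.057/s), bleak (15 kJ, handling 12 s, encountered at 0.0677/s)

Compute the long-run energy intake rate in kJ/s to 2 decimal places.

1.09 kJ/s

Energy encountered per unit search time: 0.057×20 + 0.0677×15 = 2.155 kJ/s.
Handling time per unit search time: 0.057×3 + 0.0677×12 = 0.9834.
Rate = 2.155/(1 + 0.9834) = 1.087 kJ/s.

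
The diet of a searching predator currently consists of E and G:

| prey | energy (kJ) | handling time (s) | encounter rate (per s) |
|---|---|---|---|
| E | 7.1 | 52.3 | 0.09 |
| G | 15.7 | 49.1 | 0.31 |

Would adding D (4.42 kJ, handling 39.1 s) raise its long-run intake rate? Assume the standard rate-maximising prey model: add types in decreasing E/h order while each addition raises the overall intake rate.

No

Intake rate on the current diet: R = (0.09×7.1 + 0.31×15.7) / (1 + 0.09×52.3 + 0.31×49.1) = 5.506/20.93 = 0.2631 kJ/s.
Profitability of D: 4.42/39.1 = 0.113 kJ/s.
Since 0.113 < R, time spent handling D is better spent searching.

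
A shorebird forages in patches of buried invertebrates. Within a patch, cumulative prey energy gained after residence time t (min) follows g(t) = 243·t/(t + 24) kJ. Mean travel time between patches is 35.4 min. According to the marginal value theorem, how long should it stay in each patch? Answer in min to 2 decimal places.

Optimal t* satisfies g'(t*) = g(t*)/(T + t*).
g'(t) = 243·24/(t + 24)². Setting 243·24/(t+24)² = 243t/[(t+24)(35.4+t)] gives 24(35.4+t) = t(t+24), so t² = 24×35.4 = 849.6.
t* = √849.6 = 29.15 min.

29.15 min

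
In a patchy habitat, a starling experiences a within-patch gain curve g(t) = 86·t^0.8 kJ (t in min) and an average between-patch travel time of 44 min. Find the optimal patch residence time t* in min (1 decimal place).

By the marginal value theorem, leave when the instantaneous gain rate g'(t) equals the habitat-wide average g(t)/(T + t).
g'(t) = 0.8·86·t^-0.2. Setting 0.8·86·t^-0.2 = 86·t^0.8/(44+t) gives 0.8(44+t) = t, so 0.20·t = 0.8×44.
t* = 0.8×44/0.20 = 176 min.

176.0 min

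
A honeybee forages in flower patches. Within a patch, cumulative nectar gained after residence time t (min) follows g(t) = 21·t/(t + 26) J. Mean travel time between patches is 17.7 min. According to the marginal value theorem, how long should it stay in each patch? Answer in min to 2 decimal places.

21.45 min

Optimal t* satisfies g'(t*) = g(t*)/(T + t*).
g'(t) = 21·26/(t + 26)². Setting 21·26/(t+26)² = 21t/[(t+26)(17.7+t)] gives 26(17.7+t) = t(t+26), so t² = 26×17.7 = 460.2.
t* = √460.2 = 21.45 min.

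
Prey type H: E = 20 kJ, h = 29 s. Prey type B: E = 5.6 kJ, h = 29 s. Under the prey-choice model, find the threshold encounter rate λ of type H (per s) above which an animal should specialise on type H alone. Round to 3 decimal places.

The zero-one rule: include type B iff E₂/h₂ > λE₁/(1+λh₁). Equality gives the switch point.
λE₁h₂ = E₂ + λE₂h₁ ⇒ λ = E₂/(E₁h₂ − E₂h₁) = 5.6/(580 − 162.4) = 0.01341 per s.

0.013 per s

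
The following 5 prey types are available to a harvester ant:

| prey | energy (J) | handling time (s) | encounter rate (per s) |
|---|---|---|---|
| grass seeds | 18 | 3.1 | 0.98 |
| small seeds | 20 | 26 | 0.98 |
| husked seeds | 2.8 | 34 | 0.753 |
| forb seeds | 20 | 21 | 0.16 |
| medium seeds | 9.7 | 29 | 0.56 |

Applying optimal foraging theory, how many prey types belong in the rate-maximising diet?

1

Profitabilities (E/h, J/s): grass seeds 5.81, forb seeds 0.952, small seeds 0.769, medium seeds 0.334, husked seeds 0.0824. Add prey in this order while the next type's profitability exceeds the intake rate on those already taken.
Rate on top 1: 4.368. forb seeds: 0.952 < 4.368 → exclude; stop.
Optimal diet: grass seeds — 1 of 5 types.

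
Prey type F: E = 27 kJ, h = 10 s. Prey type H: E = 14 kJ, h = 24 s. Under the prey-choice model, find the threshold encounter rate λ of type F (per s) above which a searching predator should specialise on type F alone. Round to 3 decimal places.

At the threshold, the rate on type F alone equals the profitability of type H: λ·27/(1 + λ·10) = 14/24 = 0.5833.
Rearranging, λ(27 − 0.5833×10) = 0.5833, so λ = 0.5833/21.17 = 0.02756 per s.

0.028 per s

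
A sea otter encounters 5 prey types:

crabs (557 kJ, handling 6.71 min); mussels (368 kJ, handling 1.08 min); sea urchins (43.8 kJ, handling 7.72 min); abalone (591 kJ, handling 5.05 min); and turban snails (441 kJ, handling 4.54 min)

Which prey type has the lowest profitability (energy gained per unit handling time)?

In descending order of E/h:
mussels: 368/1.08 = 341 kJ/min
abalone: 591/5.05 = 117 kJ/min
turban snails: 441/4.54 = 97.1 kJ/min
crabs: 557/6.71 = 83 kJ/min
sea urchins: 43.8/7.72 = 5.67 kJ/min

sea urchins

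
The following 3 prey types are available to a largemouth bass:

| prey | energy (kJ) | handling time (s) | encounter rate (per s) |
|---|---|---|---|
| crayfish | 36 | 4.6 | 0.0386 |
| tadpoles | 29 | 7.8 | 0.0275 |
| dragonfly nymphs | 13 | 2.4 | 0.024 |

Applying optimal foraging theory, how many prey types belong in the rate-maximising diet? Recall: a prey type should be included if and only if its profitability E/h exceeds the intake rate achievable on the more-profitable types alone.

3

Rank by E/h (kJ/s): crayfish 7.83, dragonfly nymphs 5.42, tadpoles 3.72. Include each in turn until the next type's E/h falls below the running intake rate.
Rate on top 1: 1.18. dragonfly nymphs: 5.42 > 1.18 → include.
Rate on top 2: 1.378. tadpoles: 3.72 > 1.378 → include.
Optimal diet: crayfish, dragonfly nymphs, tadpoles — 3 of 3 types.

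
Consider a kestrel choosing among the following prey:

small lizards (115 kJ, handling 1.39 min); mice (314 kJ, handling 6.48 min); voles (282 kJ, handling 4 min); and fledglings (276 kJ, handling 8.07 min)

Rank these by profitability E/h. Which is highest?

small lizards

In descending order of E/h:
small lizards: 115/1.39 = 82.7 kJ/min
voles: 282/4 = 70.5 kJ/min
mice: 314/6.48 = 48.5 kJ/min
fledglings: 276/8.07 = 34.2 kJ/min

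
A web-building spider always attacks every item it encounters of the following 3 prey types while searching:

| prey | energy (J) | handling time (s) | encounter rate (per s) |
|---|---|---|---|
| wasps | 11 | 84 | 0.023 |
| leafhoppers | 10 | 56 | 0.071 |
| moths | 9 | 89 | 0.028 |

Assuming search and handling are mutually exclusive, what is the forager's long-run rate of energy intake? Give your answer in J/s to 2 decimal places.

0.13 J/s

R = Σλ_iE_i / (1 + Σλ_ih_i)
Numerator: 0.023×11 + 0.071×10 + 0.028×9 = 1.215
Denominator: 1 + 0.023×84 + 0.071×56 + 0.028×89 = 9.4
R = 1.215/9.4 = 0.1293 J/s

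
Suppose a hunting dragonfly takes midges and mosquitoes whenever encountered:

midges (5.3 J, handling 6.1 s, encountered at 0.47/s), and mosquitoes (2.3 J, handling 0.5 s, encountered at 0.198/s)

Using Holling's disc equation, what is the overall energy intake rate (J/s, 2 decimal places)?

Energy encountered per unit search time: 0.47×5.3 + 0.198×2.3 = 2.946 J/s.
Handling time per unit search time: 0.47×6.1 + 0.198×0.5 = 2.966.
Rate = 2.946/(1 + 2.966) = 0.7429 J/s.

0.74 J/s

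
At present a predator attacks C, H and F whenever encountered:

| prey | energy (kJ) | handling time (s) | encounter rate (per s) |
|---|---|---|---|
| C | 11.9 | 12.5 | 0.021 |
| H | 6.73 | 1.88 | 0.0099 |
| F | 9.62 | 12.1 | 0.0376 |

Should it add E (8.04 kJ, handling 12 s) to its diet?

Yes

On C, H and F alone, R = ΣλE/(1+Σλh) = 0.6782/1.736 = 0.3907 kJ/s.
Profitability of E: 8.04/12 = 0.67 kJ/s.
0.67 > 0.3907, so adding E raises the average — include it.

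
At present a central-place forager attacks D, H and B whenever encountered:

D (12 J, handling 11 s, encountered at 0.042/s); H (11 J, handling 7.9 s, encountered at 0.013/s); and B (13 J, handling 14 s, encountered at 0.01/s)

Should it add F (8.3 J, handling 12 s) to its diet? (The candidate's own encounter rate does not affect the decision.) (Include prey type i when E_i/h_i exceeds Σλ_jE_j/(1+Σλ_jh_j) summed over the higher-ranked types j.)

Intake rate on the current diet: R = (0.042×12 + 0.013×11 + 0.01×13) / (1 + 0.042×11 + 0.013×7.9 + 0.01×14) = 0.777/1.705 = 0.4558 J/s.
F: E/h = 8.3/12 = 0.6917 J/s.
Since 0.6917 > R, including F increases the long-run rate.

Yes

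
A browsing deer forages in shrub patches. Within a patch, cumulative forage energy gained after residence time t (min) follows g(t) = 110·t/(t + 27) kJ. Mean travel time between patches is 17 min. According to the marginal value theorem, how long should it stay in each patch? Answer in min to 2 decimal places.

By the marginal value theorem, leave when the instantaneous gain rate g'(t) equals the habitat-wide average g(t)/(T + t).
g'(t) = 110·27/(t + 27)². Setting 110·27/(t+27)² = 110t/[(t+27)(17+t)] gives 27(17+t) = t(t+27), so t² = 27×17 = 459.
t* = √459 = 21.42 min.

21.42 min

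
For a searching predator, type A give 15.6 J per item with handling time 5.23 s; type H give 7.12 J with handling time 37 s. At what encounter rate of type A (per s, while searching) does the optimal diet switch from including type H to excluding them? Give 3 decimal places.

The zero-one rule: include type H iff E₂/h₂ > λE₁/(1+λh₁). Equality gives the switch point.
λE₁h₂ = E₂ + λE₂h₁ ⇒ λ = E₂/(E₁h₂ − E₂h₁) = 7.12/(577.2 − 37.24) = 0.01319 per s.

0.013 per s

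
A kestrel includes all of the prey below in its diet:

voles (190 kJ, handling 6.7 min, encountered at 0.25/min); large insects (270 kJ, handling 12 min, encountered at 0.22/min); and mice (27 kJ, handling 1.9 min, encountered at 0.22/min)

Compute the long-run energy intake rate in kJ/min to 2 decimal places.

19.68 kJ/min

R = (0.25×190 + 0.22×270 + 0.22×27) / (1 + 0.25×6.7 + 0.22×12 + 0.22×1.9) = 112.8/5.733 = 19.68 kJ/min.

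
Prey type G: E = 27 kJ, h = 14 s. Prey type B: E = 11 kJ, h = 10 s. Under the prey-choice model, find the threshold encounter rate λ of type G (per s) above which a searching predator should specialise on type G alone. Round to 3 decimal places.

Drop type B once their profitability E₂/h₂ falls below the rate achievable on type G alone: E₂/h₂ = λE₁/(1 + λh₁).
Solve for λ: λE₁h₂ = E₂(1 + λh₁) → λ(E₁h₂ − E₂h₁) = E₂ → λ = E₂/(E₁h₂ − E₂h₁).
λ = 11/(27×10 − 11×14) = 11/116 = 0.09483 per s.

0.095 per s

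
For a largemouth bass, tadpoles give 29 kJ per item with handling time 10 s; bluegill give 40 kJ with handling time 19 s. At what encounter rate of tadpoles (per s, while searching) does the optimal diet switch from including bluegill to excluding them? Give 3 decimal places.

The zero-one rule: include bluegill iff E₂/h₂ > λE₁/(1+λh₁). Equality gives the switch point.
λE₁h₂ = E₂ + λE₂h₁ ⇒ λ = E₂/(E₁h₂ − E₂h₁) = 40/(551 − 400) = 0.2649 per s.

0.265 per s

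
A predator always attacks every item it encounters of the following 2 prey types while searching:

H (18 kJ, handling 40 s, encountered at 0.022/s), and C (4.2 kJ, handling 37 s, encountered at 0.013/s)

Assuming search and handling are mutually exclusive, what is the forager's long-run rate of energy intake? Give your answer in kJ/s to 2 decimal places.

0.19 kJ/s

Energy encountered per unit search time: 0.022×18 + 0.013×4.2 = 0.4506 kJ/s.
Handling time per unit search time: 0.022×40 + 0.013×37 = 1.361.
Rate = 0.4506/(1 + 1.361) = 0.1909 kJ/s.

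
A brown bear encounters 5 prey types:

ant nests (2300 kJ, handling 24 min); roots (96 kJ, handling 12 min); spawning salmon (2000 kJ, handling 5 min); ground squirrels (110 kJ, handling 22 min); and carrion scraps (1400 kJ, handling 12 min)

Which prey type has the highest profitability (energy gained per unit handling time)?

spawning salmon

In descending order of E/h:
spawning salmon: 2000/5 = 400 kJ/min
carrion scraps: 1400/12 = 117 kJ/min
ant nests: 2300/24 = 95.8 kJ/min
roots: 96/12 = 8 kJ/min
ground squirrels: 110/22 = 5 kJ/min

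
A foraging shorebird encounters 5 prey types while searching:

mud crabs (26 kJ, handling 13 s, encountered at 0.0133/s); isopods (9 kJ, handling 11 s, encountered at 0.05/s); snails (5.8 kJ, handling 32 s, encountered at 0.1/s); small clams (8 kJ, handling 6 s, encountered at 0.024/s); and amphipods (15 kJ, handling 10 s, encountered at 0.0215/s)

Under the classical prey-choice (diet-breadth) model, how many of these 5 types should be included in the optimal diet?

4

Rank by E/h (kJ/s): mud crabs 2, amphipods 1.5, small clams 1.33, isopods 0.818, snails 0.181. Include each in turn until the next type's E/h falls below the running intake rate.
Rate on top 1: 0.2948. amphipods: 1.5 > 0.2948 → include.
Rate on top 2: 0.4815. small clams: 1.33 > 0.4815 → include.
Rate on top 3: 0.5616. isopods: 0.818 > 0.5616 → include.
Rate on top 4: 0.6294. snails: 0.181 < 0.6294 → exclude; stop.
Optimal diet: mud crabs, amphipods, small clams, isopods — 4 of 5 types.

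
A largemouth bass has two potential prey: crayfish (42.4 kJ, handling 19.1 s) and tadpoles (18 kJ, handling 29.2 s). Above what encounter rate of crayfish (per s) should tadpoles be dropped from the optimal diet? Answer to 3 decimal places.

0.020 per s

At the threshold, the rate on crayfish alone equals the profitability of tadpoles: λ·42.4/(1 + λ·19.1) = 18/29.2 = 0.6164.
Rearranging, λ(42.4 − 0.6164×19.1) = 0.6164, so λ = 0.6164/30.63 = 0.02013 per s.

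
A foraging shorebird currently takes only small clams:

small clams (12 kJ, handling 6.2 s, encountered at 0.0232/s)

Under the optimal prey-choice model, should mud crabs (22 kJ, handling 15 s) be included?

Yes

Intake rate on the current diet: R = (0.0232×12) / (1 + 0.0232×6.2) = 0.2784/1.144 = 0.2434 kJ/s.
Profitability of mud crabs: 22/15 = 1.467 kJ/s.
1.467 > 0.2434, so adding mud crabs raises the average — include it.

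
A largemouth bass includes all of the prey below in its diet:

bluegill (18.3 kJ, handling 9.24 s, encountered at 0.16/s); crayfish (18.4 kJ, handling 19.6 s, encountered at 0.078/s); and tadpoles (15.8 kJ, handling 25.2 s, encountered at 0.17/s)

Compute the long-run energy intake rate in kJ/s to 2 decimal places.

Energy encountered per unit search time: 0.16×18.3 + 0.078×18.4 + 0.17×15.8 = 7.049 kJ/s.
Handling time per unit search time: 0.16×9.24 + 0.078×19.6 + 0.17×25.2 = 7.291.
Rate = 7.049/(1 + 7.291) = 0.8502 kJ/s.

0.85 kJ/s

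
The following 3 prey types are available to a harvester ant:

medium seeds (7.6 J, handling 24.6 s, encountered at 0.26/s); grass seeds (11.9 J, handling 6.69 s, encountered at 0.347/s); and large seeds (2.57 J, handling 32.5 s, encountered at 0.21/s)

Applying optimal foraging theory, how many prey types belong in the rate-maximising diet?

Rank by E/h (J/s): grass seeds 1.78, medium seeds 0.309, large seeds 0.0791. Include each in turn until the next type's E/h falls below the running intake rate.
Rate on top 1: 1.243. medium seeds: 0.309 < 1.243 → exclude; stop.
Optimal diet: grass seeds — 1 of 3 types.

1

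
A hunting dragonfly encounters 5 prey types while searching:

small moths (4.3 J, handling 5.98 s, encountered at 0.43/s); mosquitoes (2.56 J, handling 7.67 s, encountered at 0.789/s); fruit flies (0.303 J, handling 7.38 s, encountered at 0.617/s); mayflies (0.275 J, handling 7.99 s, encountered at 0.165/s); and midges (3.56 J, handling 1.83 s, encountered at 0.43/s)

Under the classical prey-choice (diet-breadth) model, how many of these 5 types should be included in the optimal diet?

Profitabilities (E/h, J/s): midges 1.95, small moths 0.719, mosquitoes 0.334, fruit flies 0.0411, mayflies 0.0344. Add prey in this order while the next type's profitability exceeds the intake rate on those already taken.
Rate on top 1: 0.8567. small moths: 0.719 < 0.8567 → exclude; stop.
Optimal diet: midges — 1 of 5 types.

1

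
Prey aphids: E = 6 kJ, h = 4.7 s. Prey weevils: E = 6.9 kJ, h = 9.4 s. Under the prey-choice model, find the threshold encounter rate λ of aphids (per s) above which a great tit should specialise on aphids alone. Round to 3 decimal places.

Drop weevils once their profitability E₂/h₂ falls below the rate achievable on aphids alone: E₂/h₂ = λE₁/(1 + λh₁).
Solve for λ: λE₁h₂ = E₂(1 + λh₁) → λ(E₁h₂ − E₂h₁) = E₂ → λ = E₂/(E₁h₂ − E₂h₁).
λ = 6.9/(6×9.4 − 6.9×4.7) = 6.9/23.97 = 0.2879 per s.

0.288 per s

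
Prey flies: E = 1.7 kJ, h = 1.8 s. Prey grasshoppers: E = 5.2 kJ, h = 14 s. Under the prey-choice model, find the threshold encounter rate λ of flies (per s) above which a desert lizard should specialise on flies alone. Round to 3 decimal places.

0.360 per s

At the threshold, the rate on flies alone equals the profitability of grasshoppers: λ·1.7/(1 + λ·1.8) = 5.2/14 = 0.3714.
Rearranging, λ(1.7 − 0.3714×1.8) = 0.3714, so λ = 0.3714/1.031 = 0.3601 per s.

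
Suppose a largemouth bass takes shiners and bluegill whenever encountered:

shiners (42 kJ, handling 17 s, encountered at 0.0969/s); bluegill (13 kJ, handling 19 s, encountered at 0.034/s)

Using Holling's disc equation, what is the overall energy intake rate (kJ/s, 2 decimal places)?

1.37 kJ/s

Energy encountered per unit search time: 0.0969×42 + 0.034×13 = 4.512 kJ/s.
Handling time per unit search time: 0.0969×17 + 0.034×19 = 2.293.
Rate = 4.512/(1 + 2.293) = 1.37 kJ/s.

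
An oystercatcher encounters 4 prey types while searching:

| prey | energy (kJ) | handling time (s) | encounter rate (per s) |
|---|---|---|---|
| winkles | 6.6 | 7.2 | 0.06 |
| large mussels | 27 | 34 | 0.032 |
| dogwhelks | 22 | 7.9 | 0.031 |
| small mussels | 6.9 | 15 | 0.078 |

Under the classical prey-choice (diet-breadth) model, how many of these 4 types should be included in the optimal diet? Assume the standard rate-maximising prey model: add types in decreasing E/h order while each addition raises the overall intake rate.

Rank by E/h (kJ/s): dogwhelks 2.78, winkles 0.917, large mussels 0.794, small mussels 0.46. Include each in turn until the next type's E/h falls below the running intake rate.
Rate on top 1: 0.5478. winkles: 0.917 > 0.5478 → include.
Rate on top 2: 0.6429. large mussels: 0.794 > 0.6429 → include.
Rate on top 3: 0.7024. small mussels: 0.46 < 0.7024 → exclude; stop.
Optimal diet: dogwhelks, winkles, large mussels — 3 of 4 types.

3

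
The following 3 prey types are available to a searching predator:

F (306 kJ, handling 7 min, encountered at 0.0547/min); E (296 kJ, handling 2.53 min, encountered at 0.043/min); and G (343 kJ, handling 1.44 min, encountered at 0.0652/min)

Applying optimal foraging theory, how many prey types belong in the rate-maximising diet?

E/h in descending order: G 238, E 117, F 43.7 kJ/min. The optimal diet is the largest prefix of this list for which every included type satisfies E_i/h_i > R on the types above it.
Rate on top 1: 20.44. E: 117 > 20.44 → include.
Rate on top 2: 29.18. F: 43.7 > 29.18 → include.
Optimal diet: G, E, F — 3 of 3 types.

3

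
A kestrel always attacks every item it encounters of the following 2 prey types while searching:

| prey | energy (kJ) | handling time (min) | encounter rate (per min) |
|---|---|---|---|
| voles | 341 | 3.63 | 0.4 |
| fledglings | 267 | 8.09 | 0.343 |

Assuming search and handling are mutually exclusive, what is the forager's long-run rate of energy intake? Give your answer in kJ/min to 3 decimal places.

43.617 kJ/min

R = Σλ_iE_i / (1 + Σλ_ih_i)
Numerator: 0.4×341 + 0.343×267 = 228
Denominator: 1 + 0.4×3.63 + 0.343×8.09 = 5.227
R = 228/5.227 = 43.62 kJ/min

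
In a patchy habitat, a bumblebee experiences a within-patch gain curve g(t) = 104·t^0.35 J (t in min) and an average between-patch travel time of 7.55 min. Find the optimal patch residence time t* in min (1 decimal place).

4.1 min

By the marginal value theorem, leave when the instantaneous gain rate g'(t) equals the habitat-wide average g(t)/(T + t).
g'(t) = 0.35·104·t^-0.65. Setting 0.35·104·t^-0.65 = 104·t^0.35/(7.55+t) gives 0.35(7.55+t) = t, so 0.65·t = 0.35×7.55.
t* = 0.35×7.55/0.65 = 4.065 min.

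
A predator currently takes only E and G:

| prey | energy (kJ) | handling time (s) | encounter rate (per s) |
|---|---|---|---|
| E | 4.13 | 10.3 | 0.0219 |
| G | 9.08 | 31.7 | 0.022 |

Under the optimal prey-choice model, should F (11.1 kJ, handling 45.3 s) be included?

Yes

Intake rate on the current diet: R = (0.0219×4.13 + 0.022×9.08) / (1 + 0.0219×10.3 + 0.022×31.7) = 0.2902/1.923 = 0.1509 kJ/s.
F: E/h = 11.1/45.3 = 0.245 kJ/s.
Since 0.245 > R, including F increases the long-run rate.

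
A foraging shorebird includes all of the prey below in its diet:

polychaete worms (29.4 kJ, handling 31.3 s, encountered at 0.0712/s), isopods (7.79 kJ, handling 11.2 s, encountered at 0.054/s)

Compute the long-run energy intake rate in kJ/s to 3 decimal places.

R = Σλ_iE_i / (1 + Σλ_ih_i)
Numerator: 0.0712×29.4 + 0.054×7.79 = 2.514
Denominator: 1 + 0.0712×31.3 + 0.054×11.2 = 3.833
R = 2.514/3.833 = 0.6558 kJ/s

0.656 kJ/s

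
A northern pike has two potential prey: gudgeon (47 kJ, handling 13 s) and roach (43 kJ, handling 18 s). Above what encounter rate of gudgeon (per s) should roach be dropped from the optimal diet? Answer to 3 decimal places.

0.150 per s

The zero-one rule: include roach iff E₂/h₂ > λE₁/(1+λh₁). Equality gives the switch point.
λE₁h₂ = E₂ + λE₂h₁ ⇒ λ = E₂/(E₁h₂ − E₂h₁) = 43/(846 − 559) = 0.1498 per s.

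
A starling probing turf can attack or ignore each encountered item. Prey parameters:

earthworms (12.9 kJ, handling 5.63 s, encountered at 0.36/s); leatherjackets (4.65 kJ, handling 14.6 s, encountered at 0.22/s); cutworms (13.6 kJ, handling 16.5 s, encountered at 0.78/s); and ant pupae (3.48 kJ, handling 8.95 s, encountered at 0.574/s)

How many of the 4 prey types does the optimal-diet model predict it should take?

1

Profitabilities (E/h, kJ/s): earthworms 2.29, cutworms 0.824, ant pupae 0.389, leatherjackets 0.318. Add prey in this order while the next type's profitability exceeds the intake rate on those already taken.
Rate on top 1: 1.534. cutworms: 0.824 < 1.534 → exclude; stop.
Optimal diet: earthworms — 1 of 4 types.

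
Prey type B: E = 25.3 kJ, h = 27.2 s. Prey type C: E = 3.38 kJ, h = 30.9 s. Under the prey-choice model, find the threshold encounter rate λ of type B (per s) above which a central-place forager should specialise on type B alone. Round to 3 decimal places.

0.005 per s

The zero-one rule: include type C iff E₂/h₂ > λE₁/(1+λh₁). Equality gives the switch point.
λE₁h₂ = E₂ + λE₂h₁ ⇒ λ = E₂/(E₁h₂ − E₂h₁) = 3.38/(781.8 − 91.94) = 0.0049 per s.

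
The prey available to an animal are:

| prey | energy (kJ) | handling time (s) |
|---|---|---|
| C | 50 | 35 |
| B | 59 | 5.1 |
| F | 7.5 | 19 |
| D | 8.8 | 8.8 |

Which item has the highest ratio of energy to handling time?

B

Profitability E/h (kJ/s): C = 50/35 = 1.43, B = 59/5.1 = 11.6, F = 7.5/19 = 0.395, D = 8.8/8.8 = 1.
Ranked: B > C > D > F.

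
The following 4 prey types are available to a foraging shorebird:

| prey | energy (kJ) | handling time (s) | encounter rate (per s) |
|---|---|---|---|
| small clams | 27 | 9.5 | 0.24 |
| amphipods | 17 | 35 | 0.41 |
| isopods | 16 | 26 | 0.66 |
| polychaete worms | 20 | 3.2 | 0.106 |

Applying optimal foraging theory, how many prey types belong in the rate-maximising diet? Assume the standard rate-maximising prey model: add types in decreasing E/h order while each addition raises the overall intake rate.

E/h in descending order: polychaete worms 6.25, small clams 2.84, isopods 0.615, amphipods 0.486 kJ/s. The optimal diet is the largest prefix of this list for which every included type satisfies E_i/h_i > R on the types above it.
Rate on top 1: 1.583. small clams: 2.84 > 1.583 → include.
Rate on top 2: 2.376. isopods: 0.615 < 2.376 → exclude; stop.
Optimal diet: polychaete worms, small clams — 2 of 4 types.

2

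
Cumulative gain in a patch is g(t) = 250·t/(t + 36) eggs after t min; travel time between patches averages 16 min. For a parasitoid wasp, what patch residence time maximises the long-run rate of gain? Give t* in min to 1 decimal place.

By the marginal value theorem, leave when the instantaneous gain rate g'(t) equals the habitat-wide average g(t)/(T + t).
g'(t) = 250·36/(t + 36)². Setting 250·36/(t+36)² = 250t/[(t+36)(16+t)] gives 36(16+t) = t(t+36), so t² = 36×16 = 576.
t* = √576 = 24 min.

24.0 min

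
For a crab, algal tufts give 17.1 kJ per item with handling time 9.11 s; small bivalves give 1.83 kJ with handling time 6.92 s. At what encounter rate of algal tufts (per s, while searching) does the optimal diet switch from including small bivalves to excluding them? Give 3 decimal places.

0.018 per s

At the threshold, the rate on algal tufts alone equals the profitability of small bivalves: λ·17.1/(1 + λ·9.11) = 1.83/6.92 = 0.2645.
Rearranging, λ(17.1 − 0.2645×9.11) = 0.2645, so λ = 0.2645/14.69 = 0.018 per s.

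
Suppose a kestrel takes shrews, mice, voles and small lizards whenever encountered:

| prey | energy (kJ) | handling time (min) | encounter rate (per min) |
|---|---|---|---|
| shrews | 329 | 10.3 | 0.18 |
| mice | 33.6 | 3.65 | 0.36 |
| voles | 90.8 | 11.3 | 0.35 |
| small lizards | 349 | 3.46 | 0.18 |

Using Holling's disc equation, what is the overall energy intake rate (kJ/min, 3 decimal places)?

R = Σλ_iE_i / (1 + Σλ_ih_i)
Numerator: 0.18×329 + 0.36×33.6 + 0.35×90.8 + 0.18×349 = 165.9
Denominator: 1 + 0.18×10.3 + 0.36×3.65 + 0.35×11.3 + 0.18×3.46 = 8.746
R = 165.9/8.746 = 18.97 kJ/min

18.971 kJ/min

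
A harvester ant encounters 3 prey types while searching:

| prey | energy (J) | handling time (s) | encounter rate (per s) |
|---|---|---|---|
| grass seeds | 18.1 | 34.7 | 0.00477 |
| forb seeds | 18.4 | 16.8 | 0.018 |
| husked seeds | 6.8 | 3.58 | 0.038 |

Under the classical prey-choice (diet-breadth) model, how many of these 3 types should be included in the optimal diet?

E/h in descending order: husked seeds 1.9, forb seeds 1.1, grass seeds 0.522 J/s. The optimal diet is the largest prefix of this list for which every included type satisfies E_i/h_i > R on the types above it.
Rate on top 1: 0.2275. forb seeds: 1.1 > 0.2275 → include.
Rate on top 2: 0.4099. grass seeds: 0.522 > 0.4099 → include.
Optimal diet: husked seeds, forb seeds, grass seeds — 3 of 3 types.

3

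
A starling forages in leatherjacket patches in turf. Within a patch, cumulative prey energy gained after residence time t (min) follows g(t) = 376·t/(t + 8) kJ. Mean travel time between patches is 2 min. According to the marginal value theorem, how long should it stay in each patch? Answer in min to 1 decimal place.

4.0 min

Maximise g(t)/(T+t): set derivative to zero → g'(t)(T+t) = g(t).
g'(t) = 376·8/(t + 8)². Setting 376·8/(t+8)² = 376t/[(t+8)(2+t)] gives 8(2+t) = t(t+8), so t² = 8×2 = 16.
t* = √16 = 4 min.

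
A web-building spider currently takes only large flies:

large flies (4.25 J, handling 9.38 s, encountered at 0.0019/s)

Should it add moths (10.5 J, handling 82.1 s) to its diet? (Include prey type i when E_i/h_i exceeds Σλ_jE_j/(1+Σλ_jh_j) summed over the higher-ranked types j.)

Intake rate on the current diet: R = (0.0019×4.25) / (1 + 0.0019×9.38) = 0.008075/1.018 = 0.007934 J/s.
Profitability of moths: 10.5/82.1 = 0.1279 J/s.
0.1279 > 0.007934, so adding moths raises the average — include it.

Yes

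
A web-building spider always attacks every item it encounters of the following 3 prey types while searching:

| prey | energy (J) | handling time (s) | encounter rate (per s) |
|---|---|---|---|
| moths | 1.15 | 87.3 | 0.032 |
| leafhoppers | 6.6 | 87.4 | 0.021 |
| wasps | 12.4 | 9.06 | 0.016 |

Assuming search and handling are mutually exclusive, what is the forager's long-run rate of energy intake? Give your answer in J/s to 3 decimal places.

0.065 J/s

R = Σλ_iE_i / (1 + Σλ_ih_i)
Numerator: 0.032×1.15 + 0.021×6.6 + 0.016×12.4 = 0.3738
Denominator: 1 + 0.032×87.3 + 0.021×87.4 + 0.016×9.06 = 5.774
R = 0.3738/5.774 = 0.06474 J/s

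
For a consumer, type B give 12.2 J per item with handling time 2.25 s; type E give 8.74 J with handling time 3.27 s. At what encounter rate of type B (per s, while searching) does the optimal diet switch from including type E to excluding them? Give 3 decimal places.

At the threshold, the rate on type B alone equals the profitability of type E: λ·12.2/(1 + λ·2.25) = 8.74/3.27 = 2.673.
Rearranging, λ(12.2 − 2.673×2.25) = 2.673, so λ = 2.673/6.186 = 0.4321 per s.

0.432 per s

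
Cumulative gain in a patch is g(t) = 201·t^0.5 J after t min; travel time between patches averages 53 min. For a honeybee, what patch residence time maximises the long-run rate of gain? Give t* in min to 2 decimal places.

Optimal t* satisfies g'(t*) = g(t*)/(T + t*).
g'(t) = 0.5·201·t^-0.5. Setting 0.5·201·t^-0.5 = 201·t^0.5/(53+t) gives 0.5(53+t) = t, so 0.50·t = 0.5×53.
t* = 0.5×53/0.50 = 53 min.

53.00 min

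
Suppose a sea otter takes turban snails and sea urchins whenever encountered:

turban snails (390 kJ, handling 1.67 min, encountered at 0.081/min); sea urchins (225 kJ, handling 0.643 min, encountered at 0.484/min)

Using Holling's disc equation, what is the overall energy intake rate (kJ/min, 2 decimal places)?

97.13 kJ/min

R = (0.081×390 + 0.484×225) / (1 + 0.081×1.67 + 0.484×0.643) = 140.5/1.446 = 97.13 kJ/min.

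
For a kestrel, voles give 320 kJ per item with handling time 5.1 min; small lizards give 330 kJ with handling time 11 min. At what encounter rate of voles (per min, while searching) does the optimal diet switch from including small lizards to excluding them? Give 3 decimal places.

0.180 per min

At the threshold, the rate on voles alone equals the profitability of small lizards: λ·320/(1 + λ·5.1) = 330/11 = 30.
Rearranging, λ(320 − 30×5.1) = 30, so λ = 30/167 = 0.1796 per min.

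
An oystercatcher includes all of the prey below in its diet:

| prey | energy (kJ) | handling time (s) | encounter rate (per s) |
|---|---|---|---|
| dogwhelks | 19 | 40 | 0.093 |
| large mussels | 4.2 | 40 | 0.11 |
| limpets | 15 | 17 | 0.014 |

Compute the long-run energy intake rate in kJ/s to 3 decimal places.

0.261 kJ/s

R = (0.093×19 + 0.11×4.2 + 0.014×15) / (1 + 0.093×40 + 0.11×40 + 0.014×17) = 2.439/9.358 = 0.2606 kJ/s.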